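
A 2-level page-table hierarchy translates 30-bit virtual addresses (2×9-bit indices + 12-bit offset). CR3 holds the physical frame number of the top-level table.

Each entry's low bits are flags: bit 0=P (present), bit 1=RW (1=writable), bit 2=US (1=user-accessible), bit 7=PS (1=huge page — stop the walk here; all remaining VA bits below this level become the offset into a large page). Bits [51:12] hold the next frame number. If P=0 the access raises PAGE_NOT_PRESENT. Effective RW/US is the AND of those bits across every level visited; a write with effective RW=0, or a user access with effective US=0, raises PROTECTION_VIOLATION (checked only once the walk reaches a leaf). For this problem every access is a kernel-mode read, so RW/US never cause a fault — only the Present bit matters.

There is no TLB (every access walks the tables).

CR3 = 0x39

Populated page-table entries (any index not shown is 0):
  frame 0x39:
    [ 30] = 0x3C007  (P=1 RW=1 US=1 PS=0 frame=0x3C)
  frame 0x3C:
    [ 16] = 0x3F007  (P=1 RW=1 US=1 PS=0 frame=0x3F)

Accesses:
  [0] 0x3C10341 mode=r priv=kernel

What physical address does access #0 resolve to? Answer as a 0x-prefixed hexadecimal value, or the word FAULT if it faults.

Walk each access:
#0 VA=0x3C10341 (r,kernel):
  lvl0: tbl 0x39, slot 30 ⇒ 0x3C007 (P1/RW1/US1/PS0)
  lvl1: tbl 0x3C, slot 16 ⇒ 0x3F007 (P1/RW1/US1/PS0)
  → PA=0x3F341  (2 entries read)

Access #0 PA: 0x3F341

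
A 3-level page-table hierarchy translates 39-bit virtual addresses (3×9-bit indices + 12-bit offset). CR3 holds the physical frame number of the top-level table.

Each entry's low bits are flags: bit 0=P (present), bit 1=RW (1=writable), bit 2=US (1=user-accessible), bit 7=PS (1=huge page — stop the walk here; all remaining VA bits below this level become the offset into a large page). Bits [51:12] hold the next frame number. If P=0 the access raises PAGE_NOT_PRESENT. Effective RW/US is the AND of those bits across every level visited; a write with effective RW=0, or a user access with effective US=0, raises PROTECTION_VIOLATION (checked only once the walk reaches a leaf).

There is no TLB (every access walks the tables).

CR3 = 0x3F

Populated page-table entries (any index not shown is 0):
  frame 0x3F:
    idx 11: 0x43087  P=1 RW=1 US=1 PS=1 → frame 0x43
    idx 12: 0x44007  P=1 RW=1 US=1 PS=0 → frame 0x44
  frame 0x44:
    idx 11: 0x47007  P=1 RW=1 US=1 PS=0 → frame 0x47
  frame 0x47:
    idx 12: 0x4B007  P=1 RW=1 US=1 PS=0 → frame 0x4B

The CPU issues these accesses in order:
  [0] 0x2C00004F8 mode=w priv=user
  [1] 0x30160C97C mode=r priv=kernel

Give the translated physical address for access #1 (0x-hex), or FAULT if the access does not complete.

Trace:
#0 VA=0x2C00004F8 (w,user):
  lvl0: tbl 0x3F, slot 11 ⇒ 0x43087 (P1/RW1/US1/PS1)
  → PA=0x434F8 (huge @L0)  (1 entries read)
#1 VA=0x30160C97C (r,kernel):
  lvl0: tbl 0x3F, slot 12 ⇒ 0x44007 (P1/RW1/US1/PS0)
  lvl1: tbl 0x44, slot 11 ⇒ 0x47007 (P1/RW1/US1/PS0)
  lvl2: tbl 0x47, slot 12 ⇒ 0x4B007 (P1/RW1/US1/PS0)
  → PA=0x4B97C  (3 entries read)

Access #1 PA: 0x4B97C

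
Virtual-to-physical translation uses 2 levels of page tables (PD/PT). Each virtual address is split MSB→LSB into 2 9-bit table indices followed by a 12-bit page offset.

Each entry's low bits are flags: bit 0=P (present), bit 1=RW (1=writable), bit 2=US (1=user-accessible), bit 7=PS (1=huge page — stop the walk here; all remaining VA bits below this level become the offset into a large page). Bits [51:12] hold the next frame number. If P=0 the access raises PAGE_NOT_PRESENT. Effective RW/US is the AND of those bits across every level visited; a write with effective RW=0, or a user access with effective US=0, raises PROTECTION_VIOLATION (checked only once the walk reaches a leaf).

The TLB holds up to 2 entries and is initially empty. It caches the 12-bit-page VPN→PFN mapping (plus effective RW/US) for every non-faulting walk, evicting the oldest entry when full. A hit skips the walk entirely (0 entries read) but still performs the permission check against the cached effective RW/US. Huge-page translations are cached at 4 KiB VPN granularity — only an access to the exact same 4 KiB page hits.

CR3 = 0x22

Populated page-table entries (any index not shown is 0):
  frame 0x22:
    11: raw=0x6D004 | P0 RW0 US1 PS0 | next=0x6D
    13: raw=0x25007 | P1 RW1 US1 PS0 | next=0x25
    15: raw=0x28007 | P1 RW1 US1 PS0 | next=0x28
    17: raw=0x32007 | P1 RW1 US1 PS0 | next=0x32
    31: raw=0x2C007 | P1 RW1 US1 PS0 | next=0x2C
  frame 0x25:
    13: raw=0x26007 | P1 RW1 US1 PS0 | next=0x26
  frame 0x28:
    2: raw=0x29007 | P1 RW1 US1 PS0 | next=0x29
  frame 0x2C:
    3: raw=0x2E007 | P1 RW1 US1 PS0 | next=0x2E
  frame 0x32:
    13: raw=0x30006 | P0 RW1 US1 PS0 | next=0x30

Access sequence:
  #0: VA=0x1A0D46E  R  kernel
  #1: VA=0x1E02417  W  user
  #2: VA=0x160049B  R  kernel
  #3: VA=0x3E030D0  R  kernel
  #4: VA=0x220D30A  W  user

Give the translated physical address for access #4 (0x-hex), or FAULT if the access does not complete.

Walk each access:
#0 VA=0x1A0D46E (r,kernel):
  L0: frame=0x22 idx=13 entry=0x25007 [P=1 RW=1 US=1 PS=0]
  L1: frame=0x25 idx=13 entry=0x26007 [P=1 RW=1 US=1 PS=0]
  ⇒ phys 0x2646E  [2 reads]
#1 VA=0x1E02417 (w,user):
  L0: frame=0x22 idx=15 entry=0x28007 [P=1 RW=1 US=1 PS=0]
  L1: frame=0x28 idx=2 entry=0x29007 [P=1 RW=1 US=1 PS=0]
  ⇒ phys 0x29417  [2 reads]
#2 VA=0x160049B (r,kernel):
  L0: frame=0x22 idx=11 entry=0x6D004 [P=0 RW=0 US=1 PS=0]
  ✗ PAGE_NOT_PRESENT  [1 reads]
#3 VA=0x3E030D0 (r,kernel):
  L0: frame=0x22 idx=31 entry=0x2C007 [P=1 RW=1 US=1 PS=0]
  L1: frame=0x2C idx=3 entry=0x2E007 [P=1 RW=1 US=1 PS=0]
  ⇒ phys 0x2E0D0  [2 reads]
#4 VA=0x220D30A (w,user):
  L0: frame=0x22 idx=17 entry=0x32007 [P=1 RW=1 US=1 PS=0]
  L1: frame=0x32 idx=13 entry=0x30006 [P=0 RW=1 US=1 PS=0]
  ✗ PAGE_NOT_PRESENT  [2 reads]

Access #4 PA: FAULT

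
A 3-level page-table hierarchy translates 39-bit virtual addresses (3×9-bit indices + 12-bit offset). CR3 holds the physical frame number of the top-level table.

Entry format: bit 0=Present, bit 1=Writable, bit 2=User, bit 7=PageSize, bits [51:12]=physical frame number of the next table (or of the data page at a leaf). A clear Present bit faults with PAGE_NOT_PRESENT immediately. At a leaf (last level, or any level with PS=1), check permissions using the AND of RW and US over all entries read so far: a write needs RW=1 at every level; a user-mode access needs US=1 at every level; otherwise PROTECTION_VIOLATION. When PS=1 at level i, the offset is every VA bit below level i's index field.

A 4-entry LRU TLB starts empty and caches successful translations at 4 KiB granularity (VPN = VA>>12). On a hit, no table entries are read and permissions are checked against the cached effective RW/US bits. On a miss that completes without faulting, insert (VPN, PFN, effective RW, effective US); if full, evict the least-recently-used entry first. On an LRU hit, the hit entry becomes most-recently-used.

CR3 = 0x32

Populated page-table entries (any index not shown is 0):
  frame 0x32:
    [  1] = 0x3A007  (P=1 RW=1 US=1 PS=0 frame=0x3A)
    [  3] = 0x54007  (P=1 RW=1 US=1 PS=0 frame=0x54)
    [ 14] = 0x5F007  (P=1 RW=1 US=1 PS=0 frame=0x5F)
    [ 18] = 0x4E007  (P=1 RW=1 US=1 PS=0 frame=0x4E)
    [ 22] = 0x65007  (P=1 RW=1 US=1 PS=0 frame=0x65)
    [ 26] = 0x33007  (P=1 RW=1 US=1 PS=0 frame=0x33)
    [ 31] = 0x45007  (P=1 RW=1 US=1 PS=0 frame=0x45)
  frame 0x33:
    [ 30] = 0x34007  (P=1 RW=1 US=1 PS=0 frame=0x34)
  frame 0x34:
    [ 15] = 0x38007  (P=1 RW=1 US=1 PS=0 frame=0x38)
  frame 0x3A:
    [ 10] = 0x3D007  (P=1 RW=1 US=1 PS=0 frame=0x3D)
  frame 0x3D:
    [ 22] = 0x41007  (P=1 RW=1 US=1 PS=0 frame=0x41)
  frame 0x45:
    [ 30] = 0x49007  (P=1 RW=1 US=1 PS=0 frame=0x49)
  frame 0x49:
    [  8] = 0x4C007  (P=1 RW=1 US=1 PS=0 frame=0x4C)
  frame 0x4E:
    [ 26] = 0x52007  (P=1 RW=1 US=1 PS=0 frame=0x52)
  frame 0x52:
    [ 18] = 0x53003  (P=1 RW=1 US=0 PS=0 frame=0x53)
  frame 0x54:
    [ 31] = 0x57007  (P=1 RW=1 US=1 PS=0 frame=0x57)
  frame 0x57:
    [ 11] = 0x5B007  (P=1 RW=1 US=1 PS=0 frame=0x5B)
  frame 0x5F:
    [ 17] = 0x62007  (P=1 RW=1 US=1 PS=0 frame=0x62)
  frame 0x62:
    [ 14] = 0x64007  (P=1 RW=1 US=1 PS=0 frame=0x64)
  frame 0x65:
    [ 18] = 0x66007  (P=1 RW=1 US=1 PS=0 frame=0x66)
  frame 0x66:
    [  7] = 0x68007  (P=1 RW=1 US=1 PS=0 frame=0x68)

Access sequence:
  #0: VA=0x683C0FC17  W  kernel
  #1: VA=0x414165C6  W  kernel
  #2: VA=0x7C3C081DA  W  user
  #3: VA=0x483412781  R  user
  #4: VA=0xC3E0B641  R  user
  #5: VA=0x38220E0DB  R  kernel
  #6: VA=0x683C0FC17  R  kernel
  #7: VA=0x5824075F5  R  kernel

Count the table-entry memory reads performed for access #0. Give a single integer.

Per-access translation:
#0 VA=0x683C0FC17 (w,kernel):
  L0 @0x32[26] → 0x33007  P=1,RW=1,US=1,PS=0
  L1 @0x33[30] → 0x34007  P=1,RW=1,US=1,PS=0
  L2 @0x34[15] → 0x38007  P=1,RW=1,US=1,PS=0
  → PA=0x38C17  (3 entries read)
#1 VA=0x414165C6 (w,kernel):
  L0 @0x32[1] → 0x3A007  P=1,RW=1,US=1,PS=0
  L1 @0x3A[10] → 0x3D007  P=1,RW=1,US=1,PS=0
  L2 @0x3D[22] → 0x41007  P=1,RW=1,US=1,PS=0
  → PA=0x415C6  (3 entries read)
#2 VA=0x7C3C081DA (w,user):
  L0 @0x32[31] → 0x45007  P=1,RW=1,US=1,PS=0
  L1 @0x45[30] → 0x49007  P=1,RW=1,US=1,PS=0
  L2 @0x49[8] → 0x4C007  P=1,RW=1,US=1,PS=0
  → PA=0x4C1DA  (3 entries read)
#3 VA=0x483412781 (r,user):
  L0 @0x32[18] → 0x4E007  P=1,RW=1,US=1,PS=0
  L1 @0x4E[26] → 0x52007  P=1,RW=1,US=1,PS=0
  L2 @0x52[18] → 0x53003  P=1,RW=1,US=0,PS=0
  ✗ PROTECTION_VIOLATION  [3 reads]
#4 VA=0xC3E0B641 (r,user):
  L0 @0x32[3] → 0x54007  P=1,RW=1,US=1,PS=0
  L1 @0x54[31] → 0x57007  P=1,RW=1,US=1,PS=0
  L2 @0x57[11] → 0x5B007  P=1,RW=1,US=1,PS=0
  → PA=0x5B641  (3 entries read)
#5 VA=0x38220E0DB (r,kernel):
  L0 @0x32[14] → 0x5F007  P=1,RW=1,US=1,PS=0
  L1 @0x5F[17] → 0x62007  P=1,RW=1,US=1,PS=0
  L2 @0x62[14] → 0x64007  P=1,RW=1,US=1,PS=0
  → PA=0x640DB  (3 entries read)
#6 VA=0x683C0FC17 (r,kernel):
  L0 @0x32[26] → 0x33007  P=1,RW=1,US=1,PS=0
  L1 @0x33[30] → 0x34007  P=1,RW=1,US=1,PS=0
  L2 @0x34[15] → 0x38007  P=1,RW=1,US=1,PS=0
  → PA=0x38C17  (3 entries read)
#7 VA=0x5824075F5 (r,kernel):
  L0 @0x32[22] → 0x65007  P=1,RW=1,US=1,PS=0
  L1 @0x65[18] → 0x66007  P=1,RW=1,US=1,PS=0
  L2 @0x66[7] → 0x68007  P=1,RW=1,US=1,PS=0
  → PA=0x685F5  (3 entries read)

Entries read for #0: 3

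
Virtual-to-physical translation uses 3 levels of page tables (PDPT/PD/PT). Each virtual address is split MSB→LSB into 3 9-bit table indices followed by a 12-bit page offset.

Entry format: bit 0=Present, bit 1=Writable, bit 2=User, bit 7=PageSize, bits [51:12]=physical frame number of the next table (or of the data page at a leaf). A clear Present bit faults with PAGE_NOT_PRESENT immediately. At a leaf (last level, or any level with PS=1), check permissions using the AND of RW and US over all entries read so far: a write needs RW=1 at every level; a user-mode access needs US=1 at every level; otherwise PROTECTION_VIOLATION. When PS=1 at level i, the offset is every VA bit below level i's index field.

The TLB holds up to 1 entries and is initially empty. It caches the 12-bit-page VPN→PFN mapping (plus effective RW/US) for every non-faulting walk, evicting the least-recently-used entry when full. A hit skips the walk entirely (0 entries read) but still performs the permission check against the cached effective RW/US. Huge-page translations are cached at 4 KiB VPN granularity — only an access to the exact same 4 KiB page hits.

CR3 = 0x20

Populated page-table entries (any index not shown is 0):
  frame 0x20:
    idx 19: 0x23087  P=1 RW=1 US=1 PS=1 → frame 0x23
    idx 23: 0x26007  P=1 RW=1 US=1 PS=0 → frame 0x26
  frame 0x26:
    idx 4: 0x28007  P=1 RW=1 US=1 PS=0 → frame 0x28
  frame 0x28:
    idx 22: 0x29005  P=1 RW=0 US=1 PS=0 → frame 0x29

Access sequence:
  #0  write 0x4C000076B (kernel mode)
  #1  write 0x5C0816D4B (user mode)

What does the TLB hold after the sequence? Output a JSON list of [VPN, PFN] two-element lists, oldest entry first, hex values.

Per-access translation:
#0 VA=0x4C000076B (w,kernel):
  [0] read 0x20 idx=19: raw=0x23087 flags P=1 W=1 U=1 S=1
  ✓ 0x2376B (huge @L0)  — 1 lookups
#1 VA=0x5C0816D4B (w,user):
  [0] read 0x20 idx=23: raw=0x26007 flags P=1 W=1 U=1 S=0
  [1] read 0x26 idx=4: raw=0x28007 flags P=1 W=1 U=1 S=0
  [2] read 0x28 idx=22: raw=0x29005 flags P=1 W=0 U=1 S=0
  ⇒ fault: PROTECTION_VIOLATION  — 3 lookups

TLB: [["0x4C0000", "0x23"]]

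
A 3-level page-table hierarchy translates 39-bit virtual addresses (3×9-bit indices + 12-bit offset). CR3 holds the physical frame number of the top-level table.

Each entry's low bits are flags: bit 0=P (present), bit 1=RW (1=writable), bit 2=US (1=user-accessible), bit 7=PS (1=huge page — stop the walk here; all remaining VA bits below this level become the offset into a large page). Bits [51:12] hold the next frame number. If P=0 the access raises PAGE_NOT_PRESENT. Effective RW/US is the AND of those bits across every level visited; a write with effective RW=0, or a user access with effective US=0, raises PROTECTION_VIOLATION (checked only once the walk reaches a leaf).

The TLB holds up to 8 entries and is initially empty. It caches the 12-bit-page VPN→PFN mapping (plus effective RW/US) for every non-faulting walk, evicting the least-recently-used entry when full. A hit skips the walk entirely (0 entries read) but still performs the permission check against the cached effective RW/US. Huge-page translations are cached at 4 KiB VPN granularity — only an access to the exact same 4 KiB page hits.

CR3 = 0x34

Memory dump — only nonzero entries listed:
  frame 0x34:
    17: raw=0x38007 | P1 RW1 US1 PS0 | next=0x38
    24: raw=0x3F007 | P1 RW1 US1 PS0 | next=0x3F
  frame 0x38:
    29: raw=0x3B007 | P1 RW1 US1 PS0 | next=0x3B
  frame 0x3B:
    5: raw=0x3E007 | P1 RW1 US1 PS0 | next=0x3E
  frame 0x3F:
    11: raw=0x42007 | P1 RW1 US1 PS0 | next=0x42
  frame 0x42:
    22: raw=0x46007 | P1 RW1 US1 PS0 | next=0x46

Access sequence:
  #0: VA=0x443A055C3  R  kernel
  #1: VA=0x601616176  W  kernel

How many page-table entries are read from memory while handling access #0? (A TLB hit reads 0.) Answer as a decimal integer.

Walk each access:
#0 VA=0x443A055C3 (r,kernel):
  lvl0: tbl 0x34, slot 17 ⇒ 0x38007 (P1/RW1/US1/PS0)
  lvl1: tbl 0x38, slot 29 ⇒ 0x3B007 (P1/RW1/US1/PS0)
  lvl2: tbl 0x3B, slot 5 ⇒ 0x3E007 (P1/RW1/US1/PS0)
  → PA=0x3E5C3  (3 entries read)
#1 VA=0x601616176 (w,kernel):
  lvl0: tbl 0x34, slot 24 ⇒ 0x3F007 (P1/RW1/US1/PS0)
  lvl1: tbl 0x3F, slot 11 ⇒ 0x42007 (P1/RW1/US1/PS0)
  lvl2: tbl 0x42, slot 22 ⇒ 0x46007 (P1/RW1/US1/PS0)
  → PA=0x46176  (3 entries read)

Entries read for #0: 3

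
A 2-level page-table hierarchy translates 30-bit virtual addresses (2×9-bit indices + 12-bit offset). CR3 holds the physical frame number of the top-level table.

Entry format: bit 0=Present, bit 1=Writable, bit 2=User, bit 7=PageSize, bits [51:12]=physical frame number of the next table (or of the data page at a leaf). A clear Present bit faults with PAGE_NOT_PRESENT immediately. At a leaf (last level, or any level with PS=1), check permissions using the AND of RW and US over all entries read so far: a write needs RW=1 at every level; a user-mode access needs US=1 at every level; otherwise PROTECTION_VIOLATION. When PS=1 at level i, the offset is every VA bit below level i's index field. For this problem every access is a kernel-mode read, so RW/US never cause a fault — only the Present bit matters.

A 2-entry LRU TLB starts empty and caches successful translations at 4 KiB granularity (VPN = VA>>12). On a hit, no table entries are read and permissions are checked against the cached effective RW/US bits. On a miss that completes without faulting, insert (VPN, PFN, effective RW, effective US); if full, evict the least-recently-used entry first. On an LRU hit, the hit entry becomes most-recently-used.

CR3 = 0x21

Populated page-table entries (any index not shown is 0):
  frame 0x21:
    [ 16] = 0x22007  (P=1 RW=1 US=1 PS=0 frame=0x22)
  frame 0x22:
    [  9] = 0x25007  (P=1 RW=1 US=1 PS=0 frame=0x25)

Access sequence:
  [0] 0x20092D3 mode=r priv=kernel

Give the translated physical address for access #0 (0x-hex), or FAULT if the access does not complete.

Trace:
#0 VA=0x20092D3 (r,kernel):
  [0] read 0x21 idx=16: raw=0x22007 flags P=1 W=1 U=1 S=0
  [1] read 0x22 idx=9: raw=0x25007 flags P=1 W=1 U=1 S=0
  → PA=0x252D3  (2 entries read)

Access #0 PA: 0x252D3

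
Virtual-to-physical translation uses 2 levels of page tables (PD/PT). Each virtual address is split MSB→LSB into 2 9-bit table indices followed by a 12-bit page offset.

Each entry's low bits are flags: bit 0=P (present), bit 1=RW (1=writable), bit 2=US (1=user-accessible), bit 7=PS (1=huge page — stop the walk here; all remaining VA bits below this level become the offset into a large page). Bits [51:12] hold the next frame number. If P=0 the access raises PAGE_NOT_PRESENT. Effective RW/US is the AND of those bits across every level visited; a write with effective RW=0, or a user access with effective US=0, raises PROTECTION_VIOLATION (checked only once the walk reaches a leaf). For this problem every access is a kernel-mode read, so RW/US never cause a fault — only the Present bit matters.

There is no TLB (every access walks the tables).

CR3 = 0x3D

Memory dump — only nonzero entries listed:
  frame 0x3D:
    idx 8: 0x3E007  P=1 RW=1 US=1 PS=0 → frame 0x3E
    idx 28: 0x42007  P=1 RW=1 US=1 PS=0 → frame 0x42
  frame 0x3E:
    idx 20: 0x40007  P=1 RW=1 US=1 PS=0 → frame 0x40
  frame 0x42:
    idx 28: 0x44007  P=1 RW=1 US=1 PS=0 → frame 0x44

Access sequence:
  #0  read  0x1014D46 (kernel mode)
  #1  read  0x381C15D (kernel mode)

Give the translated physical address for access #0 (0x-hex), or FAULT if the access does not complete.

Walk each access:
#0 VA=0x1014D46 (r,kernel):
  [0] read 0x3D idx=8: raw=0x3E007 flags P=1 W=1 U=1 S=0
  [1] read 0x3E idx=20: raw=0x40007 flags P=1 W=1 U=1 S=0
  → PA=0x40D46  (2 entries read)
#1 VA=0x381C15D (r,kernel):
  [0] read 0x3D idx=28: raw=0x42007 flags P=1 W=1 U=1 S=0
  [1] read 0x42 idx=28: raw=0x44007 flags P=1 W=1 U=1 S=0
  → PA=0x4415D  (2 entries read)

Access #0 PA: 0x40D46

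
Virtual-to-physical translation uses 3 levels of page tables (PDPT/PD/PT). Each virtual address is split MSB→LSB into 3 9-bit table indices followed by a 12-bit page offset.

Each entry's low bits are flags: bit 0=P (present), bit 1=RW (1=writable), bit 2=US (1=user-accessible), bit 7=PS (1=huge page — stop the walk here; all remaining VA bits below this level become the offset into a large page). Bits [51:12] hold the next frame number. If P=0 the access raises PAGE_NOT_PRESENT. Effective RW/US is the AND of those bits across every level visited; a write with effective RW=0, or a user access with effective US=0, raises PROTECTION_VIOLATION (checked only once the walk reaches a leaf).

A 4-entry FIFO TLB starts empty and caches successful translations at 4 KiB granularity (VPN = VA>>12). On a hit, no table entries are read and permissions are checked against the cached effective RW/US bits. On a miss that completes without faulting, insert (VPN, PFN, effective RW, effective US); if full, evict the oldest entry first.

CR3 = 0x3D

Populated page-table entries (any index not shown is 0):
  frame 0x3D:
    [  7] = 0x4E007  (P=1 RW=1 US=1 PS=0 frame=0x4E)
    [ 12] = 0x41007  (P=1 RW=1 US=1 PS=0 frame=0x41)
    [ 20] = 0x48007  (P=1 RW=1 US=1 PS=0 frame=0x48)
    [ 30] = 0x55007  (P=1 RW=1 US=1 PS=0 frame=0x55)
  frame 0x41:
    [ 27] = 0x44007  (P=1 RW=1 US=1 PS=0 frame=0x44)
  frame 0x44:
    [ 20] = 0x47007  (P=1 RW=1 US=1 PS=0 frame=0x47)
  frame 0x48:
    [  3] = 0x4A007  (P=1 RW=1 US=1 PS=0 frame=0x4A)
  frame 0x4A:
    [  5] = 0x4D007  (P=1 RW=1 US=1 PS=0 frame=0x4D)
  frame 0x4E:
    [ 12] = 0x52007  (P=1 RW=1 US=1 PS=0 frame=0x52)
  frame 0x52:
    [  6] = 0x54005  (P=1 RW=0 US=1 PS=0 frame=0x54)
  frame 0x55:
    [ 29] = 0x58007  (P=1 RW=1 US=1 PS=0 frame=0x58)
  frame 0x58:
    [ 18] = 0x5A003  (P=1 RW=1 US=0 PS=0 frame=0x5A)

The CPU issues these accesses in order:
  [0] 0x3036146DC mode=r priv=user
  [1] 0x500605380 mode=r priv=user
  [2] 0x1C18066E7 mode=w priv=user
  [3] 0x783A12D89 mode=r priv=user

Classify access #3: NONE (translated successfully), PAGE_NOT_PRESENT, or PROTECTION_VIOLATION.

Walk each access:
#0 VA=0x3036146DC (r,user):
  L0: frame=0x3D idx=12 entry=0x41007 [P=1 RW=1 US=1 PS=0]
  L1: frame=0x41 idx=27 entry=0x44007 [P=1 RW=1 US=1 PS=0]
  L2: frame=0x44 idx=20 entry=0x47007 [P=1 RW=1 US=1 PS=0]
  → PA=0x476DC  (3 entries read)
#1 VA=0x500605380 (r,user):
  L0: frame=0x3D idx=20 entry=0x48007 [P=1 RW=1 US=1 PS=0]
  L1: frame=0x48 idx=3 entry=0x4A007 [P=1 RW=1 US=1 PS=0]
  L2: frame=0x4A idx=5 entry=0x4D007 [P=1 RW=1 US=1 PS=0]
  → PA=0x4D380  (3 entries read)
#2 VA=0x1C18066E7 (w,user):
  L0: frame=0x3D idx=7 entry=0x4E007 [P=1 RW=1 US=1 PS=0]
  L1: frame=0x4E idx=12 entry=0x52007 [P=1 RW=1 US=1 PS=0]
  L2: frame=0x52 idx=6 entry=0x54005 [P=1 RW=0 US=1 PS=0]
  → PROTECTION_VIOLATION  (3 entries read)
#3 VA=0x783A12D89 (r,user):
  L0: frame=0x3D idx=30 entry=0x55007 [P=1 RW=1 US=1 PS=0]
  L1: frame=0x55 idx=29 entry=0x58007 [P=1 RW=1 US=1 PS=0]
  L2: frame=0x58 idx=18 entry=0x5A003 [P=1 RW=1 US=0 PS=0]
  → PROTECTION_VIOLATION  (3 entries read)

Access #3 fault: PROTECTION_VIOLATION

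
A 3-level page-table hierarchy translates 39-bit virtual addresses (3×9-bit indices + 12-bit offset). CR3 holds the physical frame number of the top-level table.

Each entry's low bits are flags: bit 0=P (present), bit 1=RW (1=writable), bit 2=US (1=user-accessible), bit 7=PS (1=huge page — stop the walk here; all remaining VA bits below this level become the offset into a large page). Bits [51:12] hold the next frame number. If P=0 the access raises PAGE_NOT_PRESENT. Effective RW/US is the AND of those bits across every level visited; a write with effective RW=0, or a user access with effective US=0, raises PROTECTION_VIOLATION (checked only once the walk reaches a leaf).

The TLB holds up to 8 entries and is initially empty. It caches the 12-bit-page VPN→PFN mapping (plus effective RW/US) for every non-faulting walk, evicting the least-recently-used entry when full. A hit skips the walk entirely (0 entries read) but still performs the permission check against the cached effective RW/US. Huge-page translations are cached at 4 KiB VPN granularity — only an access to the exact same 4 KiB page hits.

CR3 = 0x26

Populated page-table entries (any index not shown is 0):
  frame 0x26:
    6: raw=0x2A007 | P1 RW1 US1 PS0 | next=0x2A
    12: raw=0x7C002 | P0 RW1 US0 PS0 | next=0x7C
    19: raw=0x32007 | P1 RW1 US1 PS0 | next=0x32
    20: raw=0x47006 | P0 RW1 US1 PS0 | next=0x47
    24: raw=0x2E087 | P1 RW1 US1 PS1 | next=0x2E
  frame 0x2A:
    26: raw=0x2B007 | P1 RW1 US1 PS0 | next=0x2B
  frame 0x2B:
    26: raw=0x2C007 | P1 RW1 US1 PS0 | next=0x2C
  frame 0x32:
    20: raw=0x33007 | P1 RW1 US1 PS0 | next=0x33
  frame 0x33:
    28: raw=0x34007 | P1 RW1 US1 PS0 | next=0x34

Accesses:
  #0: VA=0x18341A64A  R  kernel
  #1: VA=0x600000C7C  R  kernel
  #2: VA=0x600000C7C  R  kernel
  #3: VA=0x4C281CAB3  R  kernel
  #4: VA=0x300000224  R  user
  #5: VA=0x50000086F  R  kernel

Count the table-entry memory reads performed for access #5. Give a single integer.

Trace:
#0 VA=0x18341A64A (r,kernel):
  lvl0: tbl 0x26, slot 6 ⇒ 0x2A007 (P1/RW1/US1/PS0)
  lvl1: tbl 0x2A, slot 26 ⇒ 0x2B007 (P1/RW1/US1/PS0)
  lvl2: tbl 0x2B, slot 26 ⇒ 0x2C007 (P1/RW1/US1/PS0)
  ⇒ phys 0x2C64A  [3 reads]
#1 VA=0x600000C7C (r,kernel):
  lvl0: tbl 0x26, slot 24 ⇒ 0x2E087 (P1/RW1/US1/PS1)
  ⇒ phys 0x2EC7C (huge @L0)  [1 reads]
#2 VA=0x600000C7C (r,kernel):
  TLB hit vpn=0x600000 → PA=0x2EC7C
#3 VA=0x4C281CAB3 (r,kernel):
  lvl0: tbl 0x26, slot 19 ⇒ 0x32007 (P1/RW1/US1/PS0)
  lvl1: tbl 0x32, slot 20 ⇒ 0x33007 (P1/RW1/US1/PS0)
  lvl2: tbl 0x33, slot 28 ⇒ 0x34007 (P1/RW1/US1/PS0)
  ⇒ phys 0x34AB3  [3 reads]
#4 VA=0x300000224 (r,user):
  lvl0: tbl 0x26, slot 12 ⇒ 0x7C002 (P0/RW1/US0/PS0)
  → PAGE_NOT_PRESENT  (1 entries read)
#5 VA=0x50000086F (r,kernel):
  lvl0: tbl 0x26, slot 20 ⇒ 0x47006 (P0/RW1/US1/PS0)
  → PAGE_NOT_PRESENT  (1 entries read)

Entries read for #5: 1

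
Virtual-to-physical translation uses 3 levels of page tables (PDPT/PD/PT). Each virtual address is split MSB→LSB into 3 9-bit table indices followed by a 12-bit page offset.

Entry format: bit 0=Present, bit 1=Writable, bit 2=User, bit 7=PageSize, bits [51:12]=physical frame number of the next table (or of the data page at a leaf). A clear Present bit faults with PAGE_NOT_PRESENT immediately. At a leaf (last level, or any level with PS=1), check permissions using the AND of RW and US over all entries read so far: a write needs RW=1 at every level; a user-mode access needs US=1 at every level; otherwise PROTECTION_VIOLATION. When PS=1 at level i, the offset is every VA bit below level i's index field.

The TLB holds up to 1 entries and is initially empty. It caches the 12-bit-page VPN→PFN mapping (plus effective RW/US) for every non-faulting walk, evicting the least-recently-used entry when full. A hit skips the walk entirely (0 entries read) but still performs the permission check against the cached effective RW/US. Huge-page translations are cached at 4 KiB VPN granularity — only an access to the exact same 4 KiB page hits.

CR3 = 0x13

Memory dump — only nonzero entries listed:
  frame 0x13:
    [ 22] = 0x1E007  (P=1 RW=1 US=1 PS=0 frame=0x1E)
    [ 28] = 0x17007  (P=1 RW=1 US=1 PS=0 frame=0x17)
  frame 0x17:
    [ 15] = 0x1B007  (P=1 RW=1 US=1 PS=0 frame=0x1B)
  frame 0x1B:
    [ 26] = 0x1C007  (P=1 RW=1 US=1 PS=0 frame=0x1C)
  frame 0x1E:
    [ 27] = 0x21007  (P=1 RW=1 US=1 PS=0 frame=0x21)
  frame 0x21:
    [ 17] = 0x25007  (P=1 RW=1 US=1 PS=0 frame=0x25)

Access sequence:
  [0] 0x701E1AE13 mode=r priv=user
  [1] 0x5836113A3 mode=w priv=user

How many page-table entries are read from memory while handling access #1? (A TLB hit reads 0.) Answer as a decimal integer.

Walk each access:
#0 VA=0x701E1AE13 (r,user):
  L0: frame=0x13 idx=28 entry=0x17007 [P=1 RW=1 US=1 PS=0]
  L1: frame=0x17 idx=15 entry=0x1B007 [P=1 RW=1 US=1 PS=0]
  L2: frame=0x1B idx=26 entry=0x1C007 [P=1 RW=1 US=1 PS=0]
  ✓ 0x1CE13  — 3 lookups
#1 VA=0x5836113A3 (w,user):
  L0: frame=0x13 idx=22 entry=0x1E007 [P=1 RW=1 US=1 PS=0]
  L1: frame=0x1E idx=27 entry=0x21007 [P=1 RW=1 US=1 PS=0]
  L2: frame=0x21 idx=17 entry=0x25007 [P=1 RW=1 US=1 PS=0]
  ✓ 0x253A3  — 3 lookups

Entries read for #1: 3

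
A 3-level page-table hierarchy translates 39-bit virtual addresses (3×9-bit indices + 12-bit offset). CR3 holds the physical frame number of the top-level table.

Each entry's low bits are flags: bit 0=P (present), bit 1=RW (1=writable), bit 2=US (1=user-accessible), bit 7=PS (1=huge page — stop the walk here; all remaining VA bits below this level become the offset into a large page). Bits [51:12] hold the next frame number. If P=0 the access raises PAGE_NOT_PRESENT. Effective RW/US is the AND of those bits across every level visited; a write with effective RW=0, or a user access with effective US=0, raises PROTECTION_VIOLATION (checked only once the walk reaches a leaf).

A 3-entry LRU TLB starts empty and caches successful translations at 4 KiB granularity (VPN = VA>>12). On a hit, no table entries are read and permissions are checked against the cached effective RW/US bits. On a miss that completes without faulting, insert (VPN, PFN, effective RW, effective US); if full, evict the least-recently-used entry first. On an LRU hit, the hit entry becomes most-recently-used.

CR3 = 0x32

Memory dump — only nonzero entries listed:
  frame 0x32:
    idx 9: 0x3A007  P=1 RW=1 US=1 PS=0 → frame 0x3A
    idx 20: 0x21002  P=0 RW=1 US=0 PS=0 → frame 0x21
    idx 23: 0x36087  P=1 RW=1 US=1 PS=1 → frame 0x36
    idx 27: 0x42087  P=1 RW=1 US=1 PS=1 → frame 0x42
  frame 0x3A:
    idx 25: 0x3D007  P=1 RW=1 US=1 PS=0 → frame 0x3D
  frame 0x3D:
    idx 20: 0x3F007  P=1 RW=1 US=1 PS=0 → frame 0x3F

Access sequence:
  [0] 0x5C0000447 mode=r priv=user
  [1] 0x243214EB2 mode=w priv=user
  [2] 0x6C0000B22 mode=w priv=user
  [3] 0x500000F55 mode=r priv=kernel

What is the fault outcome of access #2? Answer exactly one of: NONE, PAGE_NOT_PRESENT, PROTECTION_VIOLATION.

Per-access translation:
#0 VA=0x5C0000447 (r,user):
  L0 @0x32[23] → 0x36087  P=1,RW=1,US=1,PS=1
  ✓ 0x36447 (huge @L0)  — 1 lookups
#1 VA=0x243214EB2 (w,user):
  L0 @0x32[9] → 0x3A007  P=1,RW=1,US=1,PS=0
  L1 @0x3A[25] → 0x3D007  P=1,RW=1,US=1,PS=0
  L2 @0x3D[20] → 0x3F007  P=1,RW=1,US=1,PS=0
  ✓ 0x3FEB2  — 3 lookups
#2 VA=0x6C0000B22 (w,user):
  L0 @0x32[27] → 0x42087  P=1,RW=1,US=1,PS=1
  ✓ 0x42B22 (huge @L0)  — 1 lookups
#3 VA=0x500000F55 (r,kernel):
  L0 @0x32[20] → 0x21002  P=0,RW=1,US=0,PS=0
  ⇒ fault: PAGE_NOT_PRESENT  — 1 lookups

Access #2 fault: NONE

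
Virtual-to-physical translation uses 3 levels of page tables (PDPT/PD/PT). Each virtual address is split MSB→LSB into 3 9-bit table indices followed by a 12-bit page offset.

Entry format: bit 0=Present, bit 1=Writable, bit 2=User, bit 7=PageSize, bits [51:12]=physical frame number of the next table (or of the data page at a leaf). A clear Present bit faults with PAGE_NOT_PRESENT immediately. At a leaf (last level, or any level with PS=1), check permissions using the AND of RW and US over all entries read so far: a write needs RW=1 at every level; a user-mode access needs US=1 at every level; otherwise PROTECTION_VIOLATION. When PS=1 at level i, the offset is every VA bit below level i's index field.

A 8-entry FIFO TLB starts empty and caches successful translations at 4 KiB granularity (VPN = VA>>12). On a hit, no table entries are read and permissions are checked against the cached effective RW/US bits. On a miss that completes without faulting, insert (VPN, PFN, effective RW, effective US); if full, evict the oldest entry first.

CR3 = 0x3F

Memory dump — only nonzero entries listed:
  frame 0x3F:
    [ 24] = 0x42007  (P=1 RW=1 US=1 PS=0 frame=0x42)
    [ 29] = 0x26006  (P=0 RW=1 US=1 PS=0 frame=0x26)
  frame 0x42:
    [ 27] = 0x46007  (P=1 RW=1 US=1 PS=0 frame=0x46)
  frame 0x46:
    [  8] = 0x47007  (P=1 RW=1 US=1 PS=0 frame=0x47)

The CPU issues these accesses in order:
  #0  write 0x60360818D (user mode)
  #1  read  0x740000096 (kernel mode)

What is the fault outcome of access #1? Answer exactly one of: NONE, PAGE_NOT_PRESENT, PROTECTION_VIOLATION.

Per-access translation:
#0 VA=0x60360818D (w,user):
  [0] read 0x3F idx=24: raw=0x42007 flags P=1 W=1 U=1 S=0
  [1] read 0x42 idx=27: raw=0x46007 flags P=1 W=1 U=1 S=0
  [2] read 0x46 idx=8: raw=0x47007 flags P=1 W=1 U=1 S=0
  ✓ 0x4718D  — 3 lookups
#1 VA=0x740000096 (r,kernel):
  [0] read 0x3F idx=29: raw=0x26006 flags P=0 W=1 U=1 S=0
  ⇒ fault: PAGE_NOT_PRESENT  — 1 lookups

Access #1 fault: PAGE_NOT_PRESENT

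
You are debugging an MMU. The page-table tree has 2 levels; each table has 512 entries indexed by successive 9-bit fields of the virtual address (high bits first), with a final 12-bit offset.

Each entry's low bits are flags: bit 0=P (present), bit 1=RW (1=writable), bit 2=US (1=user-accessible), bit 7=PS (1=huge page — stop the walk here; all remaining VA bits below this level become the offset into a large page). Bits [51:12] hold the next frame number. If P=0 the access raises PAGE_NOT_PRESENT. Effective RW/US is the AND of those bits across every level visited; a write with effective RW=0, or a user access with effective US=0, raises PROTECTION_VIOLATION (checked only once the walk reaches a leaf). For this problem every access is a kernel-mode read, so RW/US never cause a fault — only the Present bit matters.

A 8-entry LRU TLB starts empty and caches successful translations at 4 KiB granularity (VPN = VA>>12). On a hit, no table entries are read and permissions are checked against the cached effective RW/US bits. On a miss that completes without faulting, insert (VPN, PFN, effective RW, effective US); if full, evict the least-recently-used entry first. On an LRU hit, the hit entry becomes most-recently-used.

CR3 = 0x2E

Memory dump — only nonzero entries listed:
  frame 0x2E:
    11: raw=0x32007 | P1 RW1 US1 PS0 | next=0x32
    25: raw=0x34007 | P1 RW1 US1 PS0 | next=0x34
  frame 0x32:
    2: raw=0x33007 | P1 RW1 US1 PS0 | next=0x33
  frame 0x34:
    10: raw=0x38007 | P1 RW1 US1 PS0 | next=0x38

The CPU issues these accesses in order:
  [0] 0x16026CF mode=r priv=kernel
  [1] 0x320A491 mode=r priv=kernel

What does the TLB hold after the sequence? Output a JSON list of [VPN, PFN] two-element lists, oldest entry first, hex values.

Walk each access:
#0 VA=0x16026CF (r,kernel):
  lvl0: tbl 0x2E, slot 11 ⇒ 0x32007 (P1/RW1/US1/PS0)
  lvl1: tbl 0x32, slot 2 ⇒ 0x33007 (P1/RW1/US1/PS0)
  ⇒ phys 0x336CF  [2 reads]
#1 VA=0x320A491 (r,kernel):
  lvl0: tbl 0x2E, slot 25 ⇒ 0x34007 (P1/RW1/US1/PS0)
  lvl1: tbl 0x34, slot 10 ⇒ 0x38007 (P1/RW1/US1/PS0)
  ⇒ phys 0x38491  [2 reads]

TLB: [["0x1602", "0x33"], ["0x320A", "0x38"]]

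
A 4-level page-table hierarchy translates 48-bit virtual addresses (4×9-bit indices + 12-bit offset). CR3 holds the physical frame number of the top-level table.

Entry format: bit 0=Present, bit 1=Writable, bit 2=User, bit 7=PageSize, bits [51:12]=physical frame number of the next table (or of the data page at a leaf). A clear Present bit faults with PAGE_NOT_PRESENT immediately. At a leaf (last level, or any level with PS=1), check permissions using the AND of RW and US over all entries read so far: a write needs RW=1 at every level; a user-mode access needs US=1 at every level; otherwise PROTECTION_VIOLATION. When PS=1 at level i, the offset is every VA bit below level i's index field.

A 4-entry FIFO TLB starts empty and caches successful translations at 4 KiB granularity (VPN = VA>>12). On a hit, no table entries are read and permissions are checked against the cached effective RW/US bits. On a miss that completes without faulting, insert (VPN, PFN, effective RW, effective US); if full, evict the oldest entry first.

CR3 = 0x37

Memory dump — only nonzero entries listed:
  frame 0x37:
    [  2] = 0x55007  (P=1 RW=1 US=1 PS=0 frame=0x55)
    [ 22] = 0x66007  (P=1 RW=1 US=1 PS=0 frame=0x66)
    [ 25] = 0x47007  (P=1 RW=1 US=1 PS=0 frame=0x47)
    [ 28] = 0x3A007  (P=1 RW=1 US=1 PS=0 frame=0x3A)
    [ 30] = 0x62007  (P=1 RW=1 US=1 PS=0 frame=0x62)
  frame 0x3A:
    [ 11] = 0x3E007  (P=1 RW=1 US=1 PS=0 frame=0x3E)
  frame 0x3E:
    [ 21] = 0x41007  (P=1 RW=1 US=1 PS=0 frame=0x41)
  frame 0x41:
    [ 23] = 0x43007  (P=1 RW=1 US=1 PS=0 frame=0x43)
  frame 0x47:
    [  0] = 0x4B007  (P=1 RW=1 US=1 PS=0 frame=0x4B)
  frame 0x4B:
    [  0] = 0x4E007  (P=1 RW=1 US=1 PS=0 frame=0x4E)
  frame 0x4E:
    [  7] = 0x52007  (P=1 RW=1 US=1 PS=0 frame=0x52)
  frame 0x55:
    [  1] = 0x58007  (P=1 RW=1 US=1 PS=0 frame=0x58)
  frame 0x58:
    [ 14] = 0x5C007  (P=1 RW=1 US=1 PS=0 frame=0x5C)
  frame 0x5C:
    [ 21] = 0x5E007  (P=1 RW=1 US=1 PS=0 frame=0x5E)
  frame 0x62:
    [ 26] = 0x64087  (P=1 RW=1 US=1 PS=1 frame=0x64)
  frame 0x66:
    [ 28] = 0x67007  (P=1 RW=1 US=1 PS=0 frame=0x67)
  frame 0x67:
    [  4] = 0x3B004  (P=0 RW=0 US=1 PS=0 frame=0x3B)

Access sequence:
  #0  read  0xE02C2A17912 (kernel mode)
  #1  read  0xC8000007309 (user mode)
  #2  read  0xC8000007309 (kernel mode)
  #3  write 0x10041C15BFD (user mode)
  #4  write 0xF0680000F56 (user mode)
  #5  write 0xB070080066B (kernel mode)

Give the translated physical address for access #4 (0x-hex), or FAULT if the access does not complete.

Trace:
#0 VA=0xE02C2A17912 (r,kernel):
  L0: frame=0x37 idx=28 entry=0x3A007 [P=1 RW=1 US=1 PS=0]
  L1: frame=0x3A idx=11 entry=0x3E007 [P=1 RW=1 US=1 PS=0]
  L2: frame=0x3E idx=21 entry=0x41007 [P=1 RW=1 US=1 PS=0]
  L3: frame=0x41 idx=23 entry=0x43007 [P=1 RW=1 US=1 PS=0]
  ✓ 0x43912  — 4 lookups
#1 VA=0xC8000007309 (r,user):
  L0: frame=0x37 idx=25 entry=0x47007 [P=1 RW=1 US=1 PS=0]
  L1: frame=0x47 idx=0 entry=0x4B007 [P=1 RW=1 US=1 PS=0]
  L2: frame=0x4B idx=0 entry=0x4E007 [P=1 RW=1 US=1 PS=0]
  L3: frame=0x4E idx=7 entry=0x52007 [P=1 RW=1 US=1 PS=0]
  ✓ 0x52309  — 4 lookups
#2 VA=0xC8000007309 (r,kernel):
  TLB hit vpn=0xC8000007 → PA=0x52309
#3 VA=0x10041C15BFD (w,user):
  L0: frame=0x37 idx=2 entry=0x55007 [P=1 RW=1 US=1 PS=0]
  L1: frame=0x55 idx=1 entry=0x58007 [P=1 RW=1 US=1 PS=0]
  L2: frame=0x58 idx=14 entry=0x5C007 [P=1 RW=1 US=1 PS=0]
  L3: frame=0x5C idx=21 entry=0x5E007 [P=1 RW=1 US=1 PS=0]
  ✓ 0x5EBFD  — 4 lookups
#4 VA=0xF0680000F56 (w,user):
  L0: frame=0x37 idx=30 entry=0x62007 [P=1 RW=1 US=1 PS=0]
  L1: frame=0x62 idx=26 entry=0x64087 [P=1 RW=1 US=1 PS=1]
  ✓ 0x64F56 (huge @L1)  — 2 lookups
#5 VA=0xB070080066B (w,kernel):
  L0: frame=0x37 idx=22 entry=0x66007 [P=1 RW=1 US=1 PS=0]
  L1: frame=0x66 idx=28 entry=0x67007 [P=1 RW=1 US=1 PS=0]
  L2: frame=0x67 idx=4 entry=0x3B004 [P=0 RW=0 US=1 PS=0]
  ✗ PAGE_NOT_PRESENT  [3 reads]

Access #4 PA: 0x64F56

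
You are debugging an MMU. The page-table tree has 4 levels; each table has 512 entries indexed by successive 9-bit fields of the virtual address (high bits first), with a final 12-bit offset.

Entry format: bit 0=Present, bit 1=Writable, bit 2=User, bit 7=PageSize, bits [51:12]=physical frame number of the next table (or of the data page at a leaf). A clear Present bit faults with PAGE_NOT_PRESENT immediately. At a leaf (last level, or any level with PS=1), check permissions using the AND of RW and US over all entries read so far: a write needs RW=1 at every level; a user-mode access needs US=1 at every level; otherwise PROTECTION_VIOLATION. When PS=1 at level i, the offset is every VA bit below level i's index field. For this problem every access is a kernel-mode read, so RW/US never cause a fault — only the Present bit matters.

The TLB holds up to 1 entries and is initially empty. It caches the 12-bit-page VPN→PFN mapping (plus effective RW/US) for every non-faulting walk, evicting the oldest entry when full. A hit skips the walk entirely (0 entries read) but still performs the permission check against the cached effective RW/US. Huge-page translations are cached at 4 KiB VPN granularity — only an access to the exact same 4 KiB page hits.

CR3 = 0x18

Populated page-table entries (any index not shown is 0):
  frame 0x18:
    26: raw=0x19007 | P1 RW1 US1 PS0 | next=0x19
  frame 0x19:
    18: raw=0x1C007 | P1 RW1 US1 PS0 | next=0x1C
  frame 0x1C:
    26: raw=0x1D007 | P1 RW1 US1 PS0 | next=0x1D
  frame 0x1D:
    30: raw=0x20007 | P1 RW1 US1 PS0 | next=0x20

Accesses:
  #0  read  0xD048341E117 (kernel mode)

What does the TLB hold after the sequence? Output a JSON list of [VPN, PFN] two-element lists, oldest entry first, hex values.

Walk each access:
#0 VA=0xD048341E117 (r,kernel):
  L0 @0x18[26] → 0x19007  P=1,RW=1,US=1,PS=0
  L1 @0x19[18] → 0x1C007  P=1,RW=1,US=1,PS=0
  L2 @0x1C[26] → 0x1D007  P=1,RW=1,US=1,PS=0
  L3 @0x1D[30] → 0x20007  P=1,RW=1,US=1,PS=0
  → PA=0x20117  (4 entries read)

TLB: [["0xD048341E", "0x20"]]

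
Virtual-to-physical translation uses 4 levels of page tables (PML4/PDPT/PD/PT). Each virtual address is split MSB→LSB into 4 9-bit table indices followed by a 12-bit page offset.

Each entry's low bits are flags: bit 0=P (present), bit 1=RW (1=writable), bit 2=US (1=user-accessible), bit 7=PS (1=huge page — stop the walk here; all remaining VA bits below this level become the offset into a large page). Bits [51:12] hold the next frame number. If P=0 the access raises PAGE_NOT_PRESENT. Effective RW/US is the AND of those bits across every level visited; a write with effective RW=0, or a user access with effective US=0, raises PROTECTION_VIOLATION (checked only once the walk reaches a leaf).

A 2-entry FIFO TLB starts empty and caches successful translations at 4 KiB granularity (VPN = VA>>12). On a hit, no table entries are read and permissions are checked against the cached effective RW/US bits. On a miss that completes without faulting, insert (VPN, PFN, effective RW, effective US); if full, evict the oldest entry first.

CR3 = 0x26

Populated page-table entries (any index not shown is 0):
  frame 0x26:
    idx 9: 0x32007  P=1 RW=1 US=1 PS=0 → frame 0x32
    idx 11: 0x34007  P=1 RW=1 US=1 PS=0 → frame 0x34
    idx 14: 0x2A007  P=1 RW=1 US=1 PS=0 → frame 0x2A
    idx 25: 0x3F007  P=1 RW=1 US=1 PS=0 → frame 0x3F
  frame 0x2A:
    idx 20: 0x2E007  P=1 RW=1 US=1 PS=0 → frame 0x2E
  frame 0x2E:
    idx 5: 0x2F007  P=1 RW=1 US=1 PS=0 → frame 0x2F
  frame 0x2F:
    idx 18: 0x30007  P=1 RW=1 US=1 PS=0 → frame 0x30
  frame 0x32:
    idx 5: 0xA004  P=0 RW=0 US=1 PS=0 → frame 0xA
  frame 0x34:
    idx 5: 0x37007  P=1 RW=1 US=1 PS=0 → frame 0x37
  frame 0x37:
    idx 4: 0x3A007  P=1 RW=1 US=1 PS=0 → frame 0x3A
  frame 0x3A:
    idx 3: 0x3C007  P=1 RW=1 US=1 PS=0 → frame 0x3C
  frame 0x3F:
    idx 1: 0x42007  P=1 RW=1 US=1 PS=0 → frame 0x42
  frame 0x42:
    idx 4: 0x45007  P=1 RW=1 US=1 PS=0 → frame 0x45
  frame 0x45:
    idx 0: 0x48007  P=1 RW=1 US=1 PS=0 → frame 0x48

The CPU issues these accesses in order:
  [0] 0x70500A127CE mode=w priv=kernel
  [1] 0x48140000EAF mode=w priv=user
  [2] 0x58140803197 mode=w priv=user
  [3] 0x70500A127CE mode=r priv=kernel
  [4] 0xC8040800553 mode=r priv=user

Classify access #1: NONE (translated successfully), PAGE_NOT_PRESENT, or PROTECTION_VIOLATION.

Walk each access:
#0 VA=0x70500A127CE (w,kernel):
  L0: frame=0x26 idx=14 entry=0x2A007 [P=1 RW=1 US=1 PS=0]
  L1: frame=0x2A idx=20 entry=0x2E007 [P=1 RW=1 US=1 PS=0]
  L2: frame=0x2E idx=5 entry=0x2F007 [P=1 RW=1 US=1 PS=0]
  L3: frame=0x2F idx=18 entry=0x30007 [P=1 RW=1 US=1 PS=0]
  ⇒ phys 0x307CE  [4 reads]
#1 VA=0x48140000EAF (w,user):
  L0: frame=0x26 idx=9 entry=0x32007 [P=1 RW=1 US=1 PS=0]
  L1: frame=0x32 idx=5 entry=0xA004 [P=0 RW=0 US=1 PS=0]
  → PAGE_NOT_PRESENT  (2 entries read)
#2 VA=0x58140803197 (w,user):
  L0: frame=0x26 idx=11 entry=0x34007 [P=1 RW=1 US=1 PS=0]
  L1: frame=0x34 idx=5 entry=0x37007 [P=1 RW=1 US=1 PS=0]
  L2: frame=0x37 idx=4 entry=0x3A007 [P=1 RW=1 US=1 PS=0]
  L3: frame=0x3A idx=3 entry=0x3C007 [P=1 RW=1 US=1 PS=0]
  ⇒ phys 0x3C197  [4 reads]
#3 VA=0x70500A127CE (r,kernel):
  TLB hit vpn=0x70500A12 → PA=0x307CE
#4 VA=0xC8040800553 (r,user):
  L0: frame=0x26 idx=25 entry=0x3F007 [P=1 RW=1 US=1 PS=0]
  L1: frame=0x3F idx=1 entry=0x42007 [P=1 RW=1 US=1 PS=0]
  L2: frame=0x42 idx=4 entry=0x45007 [P=1 RW=1 US=1 PS=0]
  L3: frame=0x45 idx=0 entry=0x48007 [P=1 RW=1 US=1 PS=0]
  ⇒ phys 0x48553  [4 reads]

Access #1 fault: PAGE_NOT_PRESENT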